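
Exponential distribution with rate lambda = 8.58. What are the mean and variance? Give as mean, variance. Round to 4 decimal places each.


mean = 1/lam, var = 1/lam^2
mean = 1 / 8.58 = 50/429 ≈ 0.116550
lam^2 = 8.58^2 = 73.6164
var = 1 / 73.6164 ≈ 0.013584

0.1166, 0.0136


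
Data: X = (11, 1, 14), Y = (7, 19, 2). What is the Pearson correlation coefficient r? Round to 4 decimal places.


r = sum((xi-xbar)(yi-ybar)) / sqrt(sum((xi-xbar)^2) * sum((yi-ybar)^2))
n = 3, xbar = 26/3 ≈ 8.666667, ybar = 28/3 ≈ 9.333333
Sxy = sum((xi-xbar)(yi-ybar)) = -356/3 ≈ -118.666667
Sxx = sum((xi-xbar)^2) = 278/3 ≈ 92.666667
Syy = sum((yi-ybar)^2) = 458/3 ≈ 152.666667
sqrt(Sxx*Syy) ≈ 118.941629
r = Sxy / sqrt(Sxx*Syy) = -118.666667 / 118.941629 ≈ -0.997688

-0.9977


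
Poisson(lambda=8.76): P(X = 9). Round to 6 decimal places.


P = e^(-lam) * lam^k / k!
e^(-8.76) ≈ 0.0001568846
lam^k = 8.76^9 ≈ 303764456.388385
k! = 9! = 362880
P = 0.0001568846 * 303764456.388385 / 362880 ≈ 0.131327

0.131327


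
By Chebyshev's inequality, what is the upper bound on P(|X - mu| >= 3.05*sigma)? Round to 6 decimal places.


P <= 1/k^2
k^2 = 3.05^2 = 9.3025
1/k^2 = 1 / 9.3025 = 400/3721 ≈ 0.10749798

0.107498


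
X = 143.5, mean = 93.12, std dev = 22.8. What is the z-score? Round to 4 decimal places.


z = (X - mu) / sigma
X - mu = 143.5 - 93.12 = 50.38
z = 50.38 / 22.8 = 2519/1140 ≈ 2.209649

2.2096


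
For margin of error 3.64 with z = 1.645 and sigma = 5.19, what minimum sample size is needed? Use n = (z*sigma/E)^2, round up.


z*sigma/E = 1.645 * 5.19 / 3.64 ≈ 2.345481
(z*sigma/E)^2 ≈ 5.501280
round up: n = 6

6


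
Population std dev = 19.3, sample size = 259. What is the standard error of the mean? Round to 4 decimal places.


SE = sigma / sqrt(n)
sqrt(259) ≈ 16.093477
SE = 19.3 / 16.093477 ≈ 1.199244

1.1992


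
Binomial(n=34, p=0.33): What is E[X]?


E[X] = n*p = 34 * 0.33 = 11.22

11.22


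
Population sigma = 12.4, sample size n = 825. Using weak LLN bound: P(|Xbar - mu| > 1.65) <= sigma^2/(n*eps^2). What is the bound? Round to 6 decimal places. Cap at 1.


bound = min(1, sigma^2/(n*eps^2))
sigma^2 = 12.4^2 = 153.76
n*eps^2 = 825 * 1.65^2 = 825 * 2.7225 = 2246.0625
sigma^2/(n*eps^2) = 153.76 / 2246.0625 ≈ 0.06845758

0.068458


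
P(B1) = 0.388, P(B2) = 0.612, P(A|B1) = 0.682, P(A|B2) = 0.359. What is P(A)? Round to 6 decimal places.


P(A) = P(A|B1)*P(B1) + P(A|B2)*P(B2)
P(A|B1)*P(B1) = 0.682 * 0.388 = 0.264616
P(A|B2)*P(B2) = 0.359 * 0.612 = 0.219708
P(A) = 0.264616 + 0.219708 = 0.484324

0.484324


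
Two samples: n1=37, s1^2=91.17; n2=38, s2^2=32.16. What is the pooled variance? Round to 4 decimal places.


sp^2 = ((n1-1)*s1^2 + (n2-1)*s2^2)/(n1+n2-2)
(n1-1)*s1^2 = 36 * 91.17 = 3282.12
(n2-1)*s2^2 = 37 * 32.16 = 1189.92
numerator = 3282.12 + 1189.92 = 4472.04
n1+n2-2 = 73
sp^2 = 4472.04 / 73 = 111801/1825 ≈ 61.260822

61.2608


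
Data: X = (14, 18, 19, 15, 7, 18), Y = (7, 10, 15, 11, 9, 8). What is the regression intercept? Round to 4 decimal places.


a = ybar - b*xbar, where b = sum((xi-xbar)(yi-ybar)) / sum((xi-xbar)^2)
n = 6, xbar = 91/6 ≈ 15.166667, ybar = 60/6 = 10
Sxy = sum((xi-xbar)(yi-ybar)) = 25
Sxx = sum((xi-xbar)^2) = 593/6 ≈ 98.833333
b = Sxy / Sxx = 150/593 ≈ 0.252951
a = 10 - 0.252951 * 15.166667 = 3655/593 ≈ 6.163575

6.1636


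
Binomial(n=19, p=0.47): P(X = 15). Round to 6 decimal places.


P = C(n,k) * p^k * (1-p)^(n-k)
C(19,15) = 3876
p^k = 0.47^15 ≈ 0.00001206335
(1-p)^(n-k) = 0.53^4 = 0.07890481
P = 3876 * 0.00001206335 * 0.07890481 ≈ 0.003689

0.003689


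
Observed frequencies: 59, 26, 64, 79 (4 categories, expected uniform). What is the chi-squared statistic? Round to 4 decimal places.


chi2 = sum((O-E)^2/E), E = total/4
total = 228, E = 228/4 = 57
(59 - 57)^2 / 57 = 4 / 57 = 4/57 ≈ 0.070175
(26 - 57)^2 / 57 = 961 / 57 = 961/57 ≈ 16.859649
(64 - 57)^2 / 57 = 49 / 57 = 49/57 ≈ 0.859649
(79 - 57)^2 / 57 = 484 / 57 = 484/57 ≈ 8.491228
chi2 = 1498/57 ≈ 26.280702

26.2807


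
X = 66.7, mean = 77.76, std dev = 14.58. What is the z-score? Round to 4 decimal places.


z = (X - mu) / sigma
X - mu = 66.7 - 77.76 = -11.06
z = -11.06 / 14.58 = -553/729 ≈ -0.758573

-0.7586


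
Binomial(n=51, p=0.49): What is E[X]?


E[X] = n*p = 51 * 0.49 = 24.99

24.99


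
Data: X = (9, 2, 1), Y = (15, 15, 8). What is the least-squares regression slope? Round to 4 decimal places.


b = sum((xi-xbar)(yi-ybar)) / sum((xi-xbar)^2)
n = 3, xbar = 12/3 = 4, ybar = 38/3 ≈ 12.666667
Sxy = sum((xi-xbar)(yi-ybar)) = 21
Sxx = sum((xi-xbar)^2) = 38
b = Sxy / Sxx = 21/38 ≈ 0.552632

0.5526


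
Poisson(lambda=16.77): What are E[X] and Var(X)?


E[X] = Var(X) = lambda = 16.77

16.77, 16.77


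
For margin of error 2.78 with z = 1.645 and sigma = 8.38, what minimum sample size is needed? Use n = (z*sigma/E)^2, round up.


z*sigma/E = 1.645 * 8.38 / 2.78 ≈ 4.958669
(z*sigma/E)^2 ≈ 24.588399
round up: n = 25

25


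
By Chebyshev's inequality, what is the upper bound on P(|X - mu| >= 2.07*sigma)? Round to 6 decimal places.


P <= 1/k^2
k^2 = 2.07^2 = 4.2849
1/k^2 = 1 / 4.2849 ≈ 0.23337768

0.233378


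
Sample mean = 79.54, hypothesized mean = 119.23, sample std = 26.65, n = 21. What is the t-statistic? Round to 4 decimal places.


t = (xbar - mu0) / (s/sqrt(n))
xbar - mu0 = 79.54 - 119.23 = -39.69
sqrt(21) ≈ 4.58257569
s/sqrt(n) = 26.65 / 4.58257569 ≈ 5.81550677
t = -39.69 / 5.81550677 ≈ -6.824857

-6.8249


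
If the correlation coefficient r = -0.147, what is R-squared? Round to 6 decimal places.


R^2 = r^2 = (-0.147)^2 = 0.021609

0.021609


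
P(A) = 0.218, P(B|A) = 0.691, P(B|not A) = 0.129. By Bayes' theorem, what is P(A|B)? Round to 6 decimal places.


P(A|B) = P(B|A)*P(A) / P(B), P(B) = P(B|A)*P(A) + P(B|not A)*P(not A)
P(B|A)*P(A) = 0.691 * 0.218 = 0.150638
P(B|not A)*P(not A) = 0.129 * 0.782 = 0.100878
P(B) = 0.150638 + 0.100878 = 0.251516
P(A|B) = 0.150638 / 0.251516 ≈ 0.59892015

0.598920


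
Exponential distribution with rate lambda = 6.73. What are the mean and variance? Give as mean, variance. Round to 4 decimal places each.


mean = 1/lam, var = 1/lam^2
mean = 1 / 6.73 = 100/673 ≈ 0.148588
lam^2 = 6.73^2 = 45.2929
var = 1 / 45.2929 ≈ 0.022079

0.1486, 0.0221


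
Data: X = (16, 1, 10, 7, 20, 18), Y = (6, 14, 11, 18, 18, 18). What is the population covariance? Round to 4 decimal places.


Cov = (1/n)*sum((xi-xbar)(yi-ybar))
n = 6, xbar = 72/6 = 12, ybar = 85/6 ≈ 14.166667
sum((xi-xbar)(yi-ybar)) = 10
Cov = 10 / 6 = 5/3 ≈ 1.666667

1.6667


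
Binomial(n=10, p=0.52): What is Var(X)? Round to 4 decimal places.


Var = n*p*(1-p) = 10 * 0.52 * 0.48 = 2.496

2.4960


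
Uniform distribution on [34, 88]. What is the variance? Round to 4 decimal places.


Var = (b-a)^2 / 12
(b-a)^2 = (88 - 34)^2 = 2916
Var = 2916/12 = 243

243.0000


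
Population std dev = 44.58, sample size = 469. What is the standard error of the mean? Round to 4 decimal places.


SE = sigma / sqrt(n)
sqrt(469) ≈ 21.656408
SE = 44.58 / 21.656408 ≈ 2.058513

2.0585


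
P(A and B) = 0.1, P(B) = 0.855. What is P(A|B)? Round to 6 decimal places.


P(A|B) = P(A and B) / P(B) = 0.1 / 0.855 = 20/171 ≈ 0.11695906

0.116959


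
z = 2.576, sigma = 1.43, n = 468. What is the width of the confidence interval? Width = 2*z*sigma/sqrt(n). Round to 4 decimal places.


width = 2*z*sigma/sqrt(n)
2*z*sigma = 2 * 2.576 * 1.43 = 7.36736
sqrt(468) ≈ 21.633308
width = 7.36736 / 21.633308 ≈ 0.340556

0.3406


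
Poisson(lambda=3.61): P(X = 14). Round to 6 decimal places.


P = e^(-lam) * lam^k / k!
e^(-3.61) ≈ 0.02705185
lam^k = 3.61^14 ≈ 63841168.392575
k! = 14! = 87178291200
P = 0.02705185 * 63841168.392575 / 87178291200 ≈ 0.000020

0.000020


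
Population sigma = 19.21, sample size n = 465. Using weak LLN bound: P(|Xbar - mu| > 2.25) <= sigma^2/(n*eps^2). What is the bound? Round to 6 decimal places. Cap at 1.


bound = min(1, sigma^2/(n*eps^2))
sigma^2 = 19.21^2 = 369.0241
n*eps^2 = 465 * 2.25^2 = 465 * 5.0625 = 2354.0625
sigma^2/(n*eps^2) = 369.0241 / 2354.0625 ≈ 0.15676054

0.156761


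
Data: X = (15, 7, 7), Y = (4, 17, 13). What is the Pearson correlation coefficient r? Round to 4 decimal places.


r = sum((xi-xbar)(yi-ybar)) / sqrt(sum((xi-xbar)^2) * sum((yi-ybar)^2))
n = 3, xbar = 29/3 ≈ 9.666667, ybar = 34/3 ≈ 11.333333
Sxy = sum((xi-xbar)(yi-ybar)) = -176/3 ≈ -58.666667
Sxx = sum((xi-xbar)^2) = 128/3 ≈ 42.666667
Syy = sum((yi-ybar)^2) = 266/3 ≈ 88.666667
sqrt(Sxx*Syy) ≈ 61.507001
r = Sxy / sqrt(Sxx*Syy) = -58.666667 / 61.507001 ≈ -0.953821

-0.9538


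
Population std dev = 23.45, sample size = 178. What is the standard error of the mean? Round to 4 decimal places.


SE = sigma / sqrt(n)
sqrt(178) ≈ 13.341664
SE = 23.45 / 13.341664 ≈ 1.757652

1.7577


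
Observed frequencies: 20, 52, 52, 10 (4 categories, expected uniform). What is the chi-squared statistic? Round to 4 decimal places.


chi2 = sum((O-E)^2/E), E = total/4
total = 134, E = 134/4 = 33.5
(20 - 33.5)^2 / 33.5 = 182.25 / 33.5 = 729/134 ≈ 5.440299
(52 - 33.5)^2 / 33.5 = 342.25 / 33.5 = 1369/134 ≈ 10.216418
(52 - 33.5)^2 / 33.5 = 342.25 / 33.5 = 1369/134 ≈ 10.216418
(10 - 33.5)^2 / 33.5 = 552.25 / 33.5 = 2209/134 ≈ 16.485075
chi2 = 2838/67 ≈ 42.358209

42.3582


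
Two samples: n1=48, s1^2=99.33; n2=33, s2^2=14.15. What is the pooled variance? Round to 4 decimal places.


sp^2 = ((n1-1)*s1^2 + (n2-1)*s2^2)/(n1+n2-2)
(n1-1)*s1^2 = 47 * 99.33 = 4668.51
(n2-1)*s2^2 = 32 * 14.15 = 452.8
numerator = 4668.51 + 452.8 = 5121.31
n1+n2-2 = 79
sp^2 = 5121.31 / 79 = 512131/7900 ≈ 64.826709

64.8267


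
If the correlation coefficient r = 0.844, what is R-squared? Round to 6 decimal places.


R^2 = r^2 = (0.844)^2 = 0.712336

0.712336


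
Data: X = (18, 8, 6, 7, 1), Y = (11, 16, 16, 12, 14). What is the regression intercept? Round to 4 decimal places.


a = ybar - b*xbar, where b = sum((xi-xbar)(yi-ybar)) / sum((xi-xbar)^2)
n = 5, xbar = 40/5 = 8, ybar = 69/5 = 13.8
Sxy = sum((xi-xbar)(yi-ybar)) = -32
Sxx = sum((xi-xbar)^2) = 154
b = Sxy / Sxx = -16/77 ≈ -0.207792
a = 13.8 - (-0.207792) * 8 = 5953/385 ≈ 15.462338

15.4623


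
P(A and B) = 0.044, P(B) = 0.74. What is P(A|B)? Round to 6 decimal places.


P(A|B) = P(A and B) / P(B) = 0.044 / 0.74 = 11/185 ≈ 0.05945946

0.059459


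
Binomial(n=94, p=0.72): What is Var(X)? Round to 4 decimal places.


Var = n*p*(1-p) = 94 * 0.72 * 0.28 = 18.9504

18.9504


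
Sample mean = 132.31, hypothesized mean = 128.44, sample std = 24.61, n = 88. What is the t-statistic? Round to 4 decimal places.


t = (xbar - mu0) / (s/sqrt(n))
xbar - mu0 = 132.31 - 128.44 = 3.87
sqrt(88) ≈ 9.38083152
s/sqrt(n) = 24.61 / 9.38083152 ≈ 2.62343481
t = 3.87 / 2.62343481 ≈ 1.475165

1.4752


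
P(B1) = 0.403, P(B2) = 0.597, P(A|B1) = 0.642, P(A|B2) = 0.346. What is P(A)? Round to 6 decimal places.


P(A) = P(A|B1)*P(B1) + P(A|B2)*P(B2)
P(A|B1)*P(B1) = 0.642 * 0.403 = 0.258726
P(A|B2)*P(B2) = 0.346 * 0.597 = 0.206562
P(A) = 0.258726 + 0.206562 = 0.465288

0.465288


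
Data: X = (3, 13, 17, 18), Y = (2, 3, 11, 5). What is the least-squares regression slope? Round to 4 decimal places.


b = sum((xi-xbar)(yi-ybar)) / sum((xi-xbar)^2)
n = 4, xbar = 51/4 = 12.75, ybar = 21/4 = 5.25
Sxy = sum((xi-xbar)(yi-ybar)) = 54.25
Sxx = sum((xi-xbar)^2) = 140.75
b = Sxy / Sxx = 217/563 ≈ 0.385435

0.3854


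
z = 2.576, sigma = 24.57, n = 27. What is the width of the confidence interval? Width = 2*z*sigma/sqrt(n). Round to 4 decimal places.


width = 2*z*sigma/sqrt(n)
2*z*sigma = 2 * 2.576 * 24.57 = 126.58464
sqrt(27) ≈ 5.196152
width = 126.58464 / 5.196152 ≈ 24.361225

24.3612


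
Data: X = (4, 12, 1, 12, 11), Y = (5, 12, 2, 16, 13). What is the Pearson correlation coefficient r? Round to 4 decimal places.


r = sum((xi-xbar)(yi-ybar)) / sqrt(sum((xi-xbar)^2) * sum((yi-ybar)^2))
n = 5, xbar = 40/5 = 8, ybar = 48/5 = 9.6
Sxy = sum((xi-xbar)(yi-ybar)) = 117
Sxx = sum((xi-xbar)^2) = 106
Syy = sum((yi-ybar)^2) = 137.2
sqrt(Sxx*Syy) ≈ 120.595191
r = Sxy / sqrt(Sxx*Syy) = 117 / 120.595191 ≈ 0.970188

0.9702


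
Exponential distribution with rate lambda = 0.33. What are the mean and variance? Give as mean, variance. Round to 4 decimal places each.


mean = 1/lam, var = 1/lam^2
mean = 1 / 0.33 = 100/33 ≈ 3.030303
lam^2 = 0.33^2 = 0.1089
var = 1 / 0.1089 = 10000/1089 ≈ 9.182736

3.0303, 9.1827


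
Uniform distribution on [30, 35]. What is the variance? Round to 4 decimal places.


Var = (b-a)^2 / 12
(b-a)^2 = (35 - 30)^2 = 25
Var = 25/12 ≈ 2.083333

2.0833


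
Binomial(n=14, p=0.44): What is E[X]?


E[X] = n*p = 14 * 0.44 = 6.16

6.16


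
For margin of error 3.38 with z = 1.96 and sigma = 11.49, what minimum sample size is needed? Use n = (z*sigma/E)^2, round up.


z*sigma/E = 1.96 * 11.49 / 3.38 = 56301/8450 ≈ 6.662840
(z*sigma/E)^2 ≈ 44.393440
round up: n = 45

45


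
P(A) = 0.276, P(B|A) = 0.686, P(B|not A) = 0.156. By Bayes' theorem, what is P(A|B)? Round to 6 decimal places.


P(A|B) = P(B|A)*P(A) / P(B), P(B) = P(B|A)*P(A) + P(B|not A)*P(not A)
P(B|A)*P(A) = 0.686 * 0.276 = 0.189336
P(B|not A)*P(not A) = 0.156 * 0.724 = 0.112944
P(B) = 0.189336 + 0.112944 = 0.30228
P(A|B) = 0.189336 / 0.30228 ≈ 0.62635967

0.626360


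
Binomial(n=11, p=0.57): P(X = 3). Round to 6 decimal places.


P = C(n,k) * p^k * (1-p)^(n-k)
C(11,3) = 165
p^k = 0.57^3 = 0.185193
(1-p)^(n-k) = 0.43^8 ≈ 0.001168820
P = 165 * 0.185193 * 0.001168820 ≈ 0.035715

0.035715


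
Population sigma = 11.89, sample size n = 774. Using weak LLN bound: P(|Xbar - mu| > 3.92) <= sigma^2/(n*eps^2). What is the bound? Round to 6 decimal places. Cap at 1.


bound = min(1, sigma^2/(n*eps^2))
sigma^2 = 11.89^2 = 141.3721
n*eps^2 = 774 * 3.92^2 = 774 * 15.3664 = 11893.5936
sigma^2/(n*eps^2) = 141.3721 / 11893.5936 ≈ 0.01188641

0.011886


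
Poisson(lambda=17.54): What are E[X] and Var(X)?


E[X] = Var(X) = lambda = 17.54

17.54, 17.54


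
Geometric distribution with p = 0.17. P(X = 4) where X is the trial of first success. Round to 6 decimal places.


P = (1-p)^(k-1) * p
(1-p)^(k-1) = 0.83^3 = 0.571787
P = 0.571787 * 0.17 = 0.09720379

0.097204


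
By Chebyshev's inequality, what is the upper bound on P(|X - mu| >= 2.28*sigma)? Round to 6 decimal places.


P <= 1/k^2
k^2 = 2.28^2 = 5.1984
1/k^2 = 1 / 5.1984 = 625/3249 ≈ 0.19236688

0.192367


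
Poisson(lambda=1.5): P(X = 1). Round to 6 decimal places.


P = e^(-lam) * lam^k / k!
e^(-1.5) ≈ 0.2231302
lam^k = 1.5^1 = 1.5
k! = 1! = 1
P = 0.2231302 * 1.5 / 1 ≈ 0.334695

0.334695


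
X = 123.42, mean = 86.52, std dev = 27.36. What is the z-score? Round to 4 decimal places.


z = (X - mu) / sigma
X - mu = 123.42 - 86.52 = 36.9
z = 36.9 / 27.36 = 205/152 ≈ 1.348684

1.3487


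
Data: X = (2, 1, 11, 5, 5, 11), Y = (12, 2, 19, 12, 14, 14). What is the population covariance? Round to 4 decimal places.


Cov = (1/n)*sum((xi-xbar)(yi-ybar))
n = 6, xbar = 35/6 ≈ 5.833333, ybar = 73/6 ≈ 12.166667
sum((xi-xbar)(yi-ybar)) = 559/6 ≈ 93.166667
Cov = 93.166667 / 6 = 559/36 ≈ 15.527778

15.5278


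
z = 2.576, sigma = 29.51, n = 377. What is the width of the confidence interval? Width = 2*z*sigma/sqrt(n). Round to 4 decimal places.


width = 2*z*sigma/sqrt(n)
2*z*sigma = 2 * 2.576 * 29.51 = 152.03552
sqrt(377) ≈ 19.416488
width = 152.03552 / 19.416488 ≈ 7.830228

7.8302


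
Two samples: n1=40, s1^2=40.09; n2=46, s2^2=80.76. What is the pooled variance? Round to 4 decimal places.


sp^2 = ((n1-1)*s1^2 + (n2-1)*s2^2)/(n1+n2-2)
(n1-1)*s1^2 = 39 * 40.09 = 1563.51
(n2-1)*s2^2 = 45 * 80.76 = 3634.2
numerator = 1563.51 + 3634.2 = 5197.71
n1+n2-2 = 84
sp^2 = 5197.71 / 84 = 61.8775

61.8775


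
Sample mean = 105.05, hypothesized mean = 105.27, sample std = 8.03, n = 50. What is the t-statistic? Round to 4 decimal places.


t = (xbar - mu0) / (s/sqrt(n))
xbar - mu0 = 105.05 - 105.27 = -0.22
sqrt(50) ≈ 7.07106781
s/sqrt(n) = 8.03 / 7.07106781 ≈ 1.13561349
t = -0.22 / 1.13561349 ≈ -0.193728

-0.1937


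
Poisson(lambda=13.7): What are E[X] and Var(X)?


E[X] = Var(X) = lambda = 13.7

13.7, 13.7


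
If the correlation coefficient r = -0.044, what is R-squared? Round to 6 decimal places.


R^2 = r^2 = (-0.044)^2 = 0.001936

0.001936


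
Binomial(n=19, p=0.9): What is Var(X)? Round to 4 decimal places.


Var = n*p*(1-p) = 19 * 0.9 * 0.1 = 1.71

1.7100


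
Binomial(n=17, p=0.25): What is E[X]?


E[X] = n*p = 17 * 0.25 = 4.25

4.25


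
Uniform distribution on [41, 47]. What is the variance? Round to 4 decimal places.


Var = (b-a)^2 / 12
(b-a)^2 = (47 - 41)^2 = 36
Var = 36/12 = 3

3.0000


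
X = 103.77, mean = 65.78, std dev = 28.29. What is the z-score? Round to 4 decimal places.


z = (X - mu) / sigma
X - mu = 103.77 - 65.78 = 37.99
z = 37.99 / 28.29 = 3799/2829 ≈ 1.342877

1.3429


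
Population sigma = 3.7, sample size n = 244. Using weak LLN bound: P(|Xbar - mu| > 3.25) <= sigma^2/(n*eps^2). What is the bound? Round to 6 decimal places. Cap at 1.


bound = min(1, sigma^2/(n*eps^2))
sigma^2 = 3.7^2 = 13.69
n*eps^2 = 244 * 3.25^2 = 244 * 10.5625 = 2577.25
sigma^2/(n*eps^2) = 13.69 / 2577.25 ≈ 0.00531186

0.005312


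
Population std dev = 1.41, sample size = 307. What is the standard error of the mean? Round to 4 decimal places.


SE = sigma / sqrt(n)
sqrt(307) ≈ 17.521415
SE = 1.41 / 17.521415 ≈ 0.080473

0.0805


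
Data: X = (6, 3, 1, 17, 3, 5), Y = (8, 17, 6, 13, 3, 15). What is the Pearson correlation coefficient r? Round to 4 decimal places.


r = sum((xi-xbar)(yi-ybar)) / sqrt(sum((xi-xbar)^2) * sum((yi-ybar)^2))
n = 6, xbar = 35/6 ≈ 5.833333, ybar = 62/6 = 31/3 ≈ 10.333333
Sxy = sum((xi-xbar)(yi-ybar)) = 145/3 ≈ 48.333333
Sxx = sum((xi-xbar)^2) = 989/6 ≈ 164.833333
Syy = sum((yi-ybar)^2) = 454/3 ≈ 151.333333
sqrt(Sxx*Syy) ≈ 157.939158
r = Sxy / sqrt(Sxx*Syy) = 48.333333 / 157.939158 ≈ 0.306025

0.3060


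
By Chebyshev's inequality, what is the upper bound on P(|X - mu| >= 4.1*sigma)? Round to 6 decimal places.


P <= 1/k^2
k^2 = 4.1^2 = 16.81
1/k^2 = 1 / 16.81 = 100/1681 ≈ 0.05948840

0.059488


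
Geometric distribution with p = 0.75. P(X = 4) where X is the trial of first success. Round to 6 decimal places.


P = (1-p)^(k-1) * p
(1-p)^(k-1) = 0.25^3 = 0.015625
P = 0.015625 * 0.75 = 0.01171875

0.011719


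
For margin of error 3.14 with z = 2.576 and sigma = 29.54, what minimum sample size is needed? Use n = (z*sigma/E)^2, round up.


z*sigma/E = 2.576 * 29.54 / 3.14 ≈ 24.234089
(z*sigma/E)^2 ≈ 587.291078
round up: n = 588

588


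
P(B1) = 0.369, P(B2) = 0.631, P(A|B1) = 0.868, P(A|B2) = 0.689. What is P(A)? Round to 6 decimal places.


P(A) = P(A|B1)*P(B1) + P(A|B2)*P(B2)
P(A|B1)*P(B1) = 0.868 * 0.369 = 0.320292
P(A|B2)*P(B2) = 0.689 * 0.631 = 0.434759
P(A) = 0.320292 + 0.434759 = 0.755051

0.755051


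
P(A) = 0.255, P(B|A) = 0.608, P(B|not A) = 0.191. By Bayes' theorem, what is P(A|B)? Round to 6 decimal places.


P(A|B) = P(B|A)*P(A) / P(B), P(B) = P(B|A)*P(A) + P(B|not A)*P(not A)
P(B|A)*P(A) = 0.608 * 0.255 = 0.15504
P(B|not A)*P(not A) = 0.191 * 0.745 = 0.142295
P(B) = 0.15504 + 0.142295 = 0.297335
P(A|B) = 0.15504 / 0.297335 ≈ 0.52143205

0.521432


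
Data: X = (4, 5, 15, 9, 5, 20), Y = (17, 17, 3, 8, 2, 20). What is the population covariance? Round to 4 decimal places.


Cov = (1/n)*sum((xi-xbar)(yi-ybar))
n = 6, xbar = 58/6 = 29/3 ≈ 9.666667, ybar = 67/6 ≈ 11.166667
sum((xi-xbar)(yi-ybar)) = 97/3 ≈ 32.333333
Cov = 32.333333 / 6 = 97/18 ≈ 5.388889

5.3889


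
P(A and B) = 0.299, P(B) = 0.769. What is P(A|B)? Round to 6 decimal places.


P(A|B) = P(A and B) / P(B) = 0.299 / 0.769 = 299/769 ≈ 0.38881664

0.388817


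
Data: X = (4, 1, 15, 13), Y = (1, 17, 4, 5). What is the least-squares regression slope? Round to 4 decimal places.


b = sum((xi-xbar)(yi-ybar)) / sum((xi-xbar)^2)
n = 4, xbar = 33/4 = 8.25, ybar = 27/4 = 6.75
Sxy = sum((xi-xbar)(yi-ybar)) = -76.75
Sxx = sum((xi-xbar)^2) = 138.75
b = Sxy / Sxx = -307/555 ≈ -0.553153

-0.5532


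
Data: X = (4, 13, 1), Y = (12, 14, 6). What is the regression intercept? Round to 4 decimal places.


a = ybar - b*xbar, where b = sum((xi-xbar)(yi-ybar)) / sum((xi-xbar)^2)
n = 3, xbar = 18/3 = 6, ybar = 32/3 ≈ 10.666667
Sxy = sum((xi-xbar)(yi-ybar)) = 44
Sxx = sum((xi-xbar)^2) = 78
b = Sxy / Sxx = 22/39 ≈ 0.564103
a = 10.666667 - 0.564103 * 6 = 284/39 ≈ 7.282051

7.2821


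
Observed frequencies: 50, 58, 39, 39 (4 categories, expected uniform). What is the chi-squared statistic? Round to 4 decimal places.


chi2 = sum((O-E)^2/E), E = total/4
total = 186, E = 186/4 = 46.5
(50 - 46.5)^2 / 46.5 = 12.25 / 46.5 = 49/186 ≈ 0.263441
(58 - 46.5)^2 / 46.5 = 132.25 / 46.5 = 529/186 ≈ 2.844086
(39 - 46.5)^2 / 46.5 = 56.25 / 46.5 = 75/62 ≈ 1.209677
(39 - 46.5)^2 / 46.5 = 56.25 / 46.5 = 75/62 ≈ 1.209677
chi2 = 514/93 ≈ 5.526882

5.5269


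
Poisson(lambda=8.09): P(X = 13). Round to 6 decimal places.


P = e^(-lam) * lam^k / k!
e^(-8.09) ≈ 0.0003065898
lam^k = 8.09^13 ≈ 635815016814.607822
k! = 13! = 6227020800
P = 0.0003065898 * 635815016814.607822 / 6227020800 ≈ 0.031305

0.031305


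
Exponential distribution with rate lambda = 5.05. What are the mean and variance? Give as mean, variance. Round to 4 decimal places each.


mean = 1/lam, var = 1/lam^2
mean = 1 / 5.05 = 20/101 ≈ 0.198020
lam^2 = 5.05^2 = 25.5025
var = 1 / 25.5025 ≈ 0.039212

0.1980, 0.0392


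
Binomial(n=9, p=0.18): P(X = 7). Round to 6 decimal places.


P = C(n,k) * p^k * (1-p)^(n-k)
C(9,7) = 36
p^k = 0.18^7 ≈ 0.000006122200
(1-p)^(n-k) = 0.82^2 = 0.6724
P = 36 * 0.000006122200 * 0.6724 ≈ 0.000148

0.000148


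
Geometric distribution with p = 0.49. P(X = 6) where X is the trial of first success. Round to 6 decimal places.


P = (1-p)^(k-1) * p
(1-p)^(k-1) = 0.51^5 ≈ 0.03450253
P = 0.03450253 * 0.49 ≈ 0.01690624

0.016906


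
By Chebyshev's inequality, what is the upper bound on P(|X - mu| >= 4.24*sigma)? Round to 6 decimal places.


P <= 1/k^2
k^2 = 4.24^2 = 17.9776
1/k^2 = 1 / 17.9776 ≈ 0.05562478

0.055625


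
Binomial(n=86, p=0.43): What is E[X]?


E[X] = n*p = 86 * 0.43 = 36.98

36.98


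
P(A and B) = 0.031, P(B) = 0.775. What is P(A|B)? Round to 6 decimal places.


P(A|B) = P(A and B) / P(B) = 0.031 / 0.775 = 0.04

0.040000


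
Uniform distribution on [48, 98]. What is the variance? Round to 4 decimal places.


Var = (b-a)^2 / 12
(b-a)^2 = (98 - 48)^2 = 2500
Var = 2500/12 ≈ 208.333333

208.3333


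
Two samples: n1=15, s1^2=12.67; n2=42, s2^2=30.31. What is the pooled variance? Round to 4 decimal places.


sp^2 = ((n1-1)*s1^2 + (n2-1)*s2^2)/(n1+n2-2)
(n1-1)*s1^2 = 14 * 12.67 = 177.38
(n2-1)*s2^2 = 41 * 30.31 = 1242.71
numerator = 177.38 + 1242.71 = 1420.09
n1+n2-2 = 55
sp^2 = 1420.09 / 55 = 142009/5500 ≈ 25.819818

25.8198


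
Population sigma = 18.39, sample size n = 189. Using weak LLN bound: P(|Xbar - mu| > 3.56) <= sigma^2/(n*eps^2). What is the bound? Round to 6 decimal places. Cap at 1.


bound = min(1, sigma^2/(n*eps^2))
sigma^2 = 18.39^2 = 338.1921
n*eps^2 = 189 * 3.56^2 = 189 * 12.6736 = 2395.3104
sigma^2/(n*eps^2) = 338.1921 / 2395.3104 ≈ 0.14118926

0.141189


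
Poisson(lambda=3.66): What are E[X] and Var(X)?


E[X] = Var(X) = lambda = 3.66

3.66, 3.66


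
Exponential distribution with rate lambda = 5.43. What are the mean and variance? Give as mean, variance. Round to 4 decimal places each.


mean = 1/lam, var = 1/lam^2
mean = 1 / 5.43 = 100/543 ≈ 0.184162
lam^2 = 5.43^2 = 29.4849
var = 1 / 29.4849 ≈ 0.033916

0.1842, 0.0339


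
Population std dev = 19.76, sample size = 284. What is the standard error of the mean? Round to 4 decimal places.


SE = sigma / sqrt(n)
sqrt(284) ≈ 16.852300
SE = 19.76 / 16.852300 ≈ 1.172540

1.1725


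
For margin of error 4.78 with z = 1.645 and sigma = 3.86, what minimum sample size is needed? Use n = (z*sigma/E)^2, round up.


z*sigma/E = 1.645 * 3.86 / 4.78 ≈ 1.328389
(z*sigma/E)^2 ≈ 1.764618
round up: n = 2

2


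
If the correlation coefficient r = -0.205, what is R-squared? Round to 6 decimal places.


R^2 = r^2 = (-0.205)^2 = 0.042025

0.042025


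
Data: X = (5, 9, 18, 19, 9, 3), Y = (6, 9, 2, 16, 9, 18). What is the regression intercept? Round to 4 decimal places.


a = ybar - b*xbar, where b = sum((xi-xbar)(yi-ybar)) / sum((xi-xbar)^2)
n = 6, xbar = 63/6 = 10.5, ybar = 60/6 = 10
Sxy = sum((xi-xbar)(yi-ybar)) = -44
Sxx = sum((xi-xbar)^2) = 219.5
b = Sxy / Sxx = -88/439 ≈ -0.200456
a = 10 - (-0.200456) * 10.5 = 5314/439 ≈ 12.104784

12.1048


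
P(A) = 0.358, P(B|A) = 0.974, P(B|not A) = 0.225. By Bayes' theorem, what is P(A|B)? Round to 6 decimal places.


P(A|B) = P(B|A)*P(A) / P(B), P(B) = P(B|A)*P(A) + P(B|not A)*P(not A)
P(B|A)*P(A) = 0.974 * 0.358 = 0.348692
P(B|not A)*P(not A) = 0.225 * 0.642 = 0.14445
P(B) = 0.348692 + 0.14445 = 0.493142
P(A|B) = 0.348692 / 0.493142 ≈ 0.70708234

0.707082


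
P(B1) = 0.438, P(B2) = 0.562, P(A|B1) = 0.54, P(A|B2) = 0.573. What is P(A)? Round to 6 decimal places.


P(A) = P(A|B1)*P(B1) + P(A|B2)*P(B2)
P(A|B1)*P(B1) = 0.54 * 0.438 = 0.23652
P(A|B2)*P(B2) = 0.573 * 0.562 = 0.322026
P(A) = 0.23652 + 0.322026 = 0.558546

0.558546


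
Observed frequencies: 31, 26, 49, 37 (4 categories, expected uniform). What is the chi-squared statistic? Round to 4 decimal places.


chi2 = sum((O-E)^2/E), E = total/4
total = 143, E = 143/4 = 35.75
(31 - 35.75)^2 / 35.75 = 22.5625 / 35.75 = 361/572 ≈ 0.631119
(26 - 35.75)^2 / 35.75 = 95.0625 / 35.75 = 117/44 ≈ 2.659091
(49 - 35.75)^2 / 35.75 = 175.5625 / 35.75 = 2809/572 ≈ 4.910839
(37 - 35.75)^2 / 35.75 = 1.5625 / 35.75 = 25/572 ≈ 0.043706
chi2 = 1179/143 ≈ 8.244755

8.2448


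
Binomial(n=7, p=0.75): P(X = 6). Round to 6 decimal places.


P = C(n,k) * p^k * (1-p)^(n-k)
C(7,6) = 7
p^k = 0.75^6 = 729/4096 ≈ 0.1779785
(1-p)^(n-k) = 0.25^1 = 0.25
P = 7 * 0.1779785 * 0.25 ≈ 0.311462

0.311462


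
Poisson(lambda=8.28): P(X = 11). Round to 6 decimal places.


P = e^(-lam) * lam^k / k!
e^(-8.28) ≈ 0.0002535372
lam^k = 8.28^11 ≈ 12541044377.416915
k! = 11! = 39916800
P = 0.0002535372 * 12541044377.416915 / 39916800 ≈ 0.079656

0.079656


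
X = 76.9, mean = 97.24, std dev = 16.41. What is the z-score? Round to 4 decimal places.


z = (X - mu) / sigma
X - mu = 76.9 - 97.24 = -20.34
z = -20.34 / 16.41 = -678/547 ≈ -1.239488

-1.2395


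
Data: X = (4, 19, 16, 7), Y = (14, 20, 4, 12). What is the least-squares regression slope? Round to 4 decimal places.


b = sum((xi-xbar)(yi-ybar)) / sum((xi-xbar)^2)
n = 4, xbar = 46/4 = 11.5, ybar = 50/4 = 12.5
Sxy = sum((xi-xbar)(yi-ybar)) = 9
Sxx = sum((xi-xbar)^2) = 153
b = Sxy / Sxx = 1/17 ≈ 0.058824

0.0588


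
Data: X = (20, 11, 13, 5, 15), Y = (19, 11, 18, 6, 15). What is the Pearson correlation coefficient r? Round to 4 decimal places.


r = sum((xi-xbar)(yi-ybar)) / sqrt(sum((xi-xbar)^2) * sum((yi-ybar)^2))
n = 5, xbar = 64/5 = 12.8, ybar = 69/5 = 13.8
Sxy = sum((xi-xbar)(yi-ybar)) = 106.8
Sxx = sum((xi-xbar)^2) = 120.8
Syy = sum((yi-ybar)^2) = 114.8
sqrt(Sxx*Syy) ≈ 117.761793
r = Sxy / sqrt(Sxx*Syy) = 106.8 / 117.761793 ≈ 0.906916

0.9069


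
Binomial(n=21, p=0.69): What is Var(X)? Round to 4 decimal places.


Var = n*p*(1-p) = 21 * 0.69 * 0.31 = 4.4919

4.4919


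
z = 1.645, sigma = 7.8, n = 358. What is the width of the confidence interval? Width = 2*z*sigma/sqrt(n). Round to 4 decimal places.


width = 2*z*sigma/sqrt(n)
2*z*sigma = 2 * 1.645 * 7.8 = 25.662
sqrt(358) ≈ 18.920888
width = 25.662 / 18.920888 ≈ 1.356279

1.3563


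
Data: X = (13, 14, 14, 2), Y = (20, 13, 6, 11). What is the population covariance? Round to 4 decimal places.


Cov = (1/n)*sum((xi-xbar)(yi-ybar))
n = 4, xbar = 43/4 = 10.75, ybar = 50/4 = 12.5
sum((xi-xbar)(yi-ybar)) = 10.5
Cov = 10.5 / 4 = 2.625

2.6250


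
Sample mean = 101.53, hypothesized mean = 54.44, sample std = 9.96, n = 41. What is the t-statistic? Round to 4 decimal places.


t = (xbar - mu0) / (s/sqrt(n))
xbar - mu0 = 101.53 - 54.44 = 47.09
sqrt(41) ≈ 6.40312424
s/sqrt(n) = 9.96 / 6.40312424 ≈ 1.55549067
t = 47.09 / 1.55549067 ≈ 30.273406

30.2734


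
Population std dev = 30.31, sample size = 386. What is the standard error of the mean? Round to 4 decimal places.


SE = sigma / sqrt(n)
sqrt(386) ≈ 19.646883
SE = 30.31 / 19.646883 ≈ 1.542738

1.5427


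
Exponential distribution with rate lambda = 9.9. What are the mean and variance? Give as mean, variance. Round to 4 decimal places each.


mean = 1/lam, var = 1/lam^2
mean = 1 / 9.9 = 10/99 ≈ 0.101010
lam^2 = 9.9^2 = 98.01
var = 1 / 98.01 = 100/9801 ≈ 0.010203

0.1010, 0.0102


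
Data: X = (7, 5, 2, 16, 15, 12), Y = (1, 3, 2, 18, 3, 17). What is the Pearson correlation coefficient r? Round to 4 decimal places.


r = sum((xi-xbar)(yi-ybar)) / sqrt(sum((xi-xbar)^2) * sum((yi-ybar)^2))
n = 6, xbar = 57/6 = 9.5, ybar = 44/6 = 22/3 ≈ 7.333333
Sxy = sum((xi-xbar)(yi-ybar)) = 145
Sxx = sum((xi-xbar)^2) = 161.5
Syy = sum((yi-ybar)^2) = 940/3 ≈ 313.333333
sqrt(Sxx*Syy) ≈ 224.951847
r = Sxy / sqrt(Sxx*Syy) = 145 / 224.951847 ≈ 0.644582

0.6446


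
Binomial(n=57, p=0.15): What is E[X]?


E[X] = n*p = 57 * 0.15 = 8.55

8.55


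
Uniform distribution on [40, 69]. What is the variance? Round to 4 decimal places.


Var = (b-a)^2 / 12
(b-a)^2 = (69 - 40)^2 = 841
Var = 841/12 ≈ 70.083333

70.0833


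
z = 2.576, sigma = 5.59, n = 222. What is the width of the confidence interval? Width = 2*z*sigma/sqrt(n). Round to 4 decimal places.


width = 2*z*sigma/sqrt(n)
2*z*sigma = 2 * 2.576 * 5.59 = 28.79968
sqrt(222) ≈ 14.899664
width = 28.79968 / 14.899664 ≈ 1.932908

1.9329


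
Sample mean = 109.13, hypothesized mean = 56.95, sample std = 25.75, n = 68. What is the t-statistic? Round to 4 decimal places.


t = (xbar - mu0) / (s/sqrt(n))
xbar - mu0 = 109.13 - 56.95 = 52.18
sqrt(68) ≈ 8.24621125
s/sqrt(n) = 25.75 / 8.24621125 ≈ 3.12264617
t = 52.18 / 3.12264617 ≈ 16.710187

16.7102


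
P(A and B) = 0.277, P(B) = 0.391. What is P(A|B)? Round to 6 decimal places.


P(A|B) = P(A and B) / P(B) = 0.277 / 0.391 = 277/391 ≈ 0.70843990

0.708440


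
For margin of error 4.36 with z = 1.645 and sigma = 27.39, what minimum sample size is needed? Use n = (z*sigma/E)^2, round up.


z*sigma/E = 1.645 * 27.39 / 4.36 ≈ 10.334071
(z*sigma/E)^2 ≈ 106.793026
round up: n = 107

107


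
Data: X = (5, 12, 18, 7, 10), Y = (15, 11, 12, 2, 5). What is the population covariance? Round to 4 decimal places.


Cov = (1/n)*sum((xi-xbar)(yi-ybar))
n = 5, xbar = 52/5 = 10.4, ybar = 45/5 = 9
sum((xi-xbar)(yi-ybar)) = 19
Cov = 19 / 5 = 3.8

3.8000


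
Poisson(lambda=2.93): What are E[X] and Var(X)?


E[X] = Var(X) = lambda = 2.93

2.93, 2.93


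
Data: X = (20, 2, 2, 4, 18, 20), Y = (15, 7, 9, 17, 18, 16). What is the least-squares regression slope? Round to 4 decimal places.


b = sum((xi-xbar)(yi-ybar)) / sum((xi-xbar)^2)
n = 6, xbar = 66/6 = 11, ybar = 82/6 = 41/3 ≈ 13.666667
Sxy = sum((xi-xbar)(yi-ybar)) = 142
Sxx = sum((xi-xbar)^2) = 422
b = Sxy / Sxx = 71/211 ≈ 0.336493

0.3365


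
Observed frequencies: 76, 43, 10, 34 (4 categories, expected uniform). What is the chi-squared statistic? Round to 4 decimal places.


chi2 = sum((O-E)^2/E), E = total/4
total = 163, E = 163/4 = 40.75
(76 - 40.75)^2 / 40.75 = 1242.5625 / 40.75 = 19881/652 ≈ 30.492331
(43 - 40.75)^2 / 40.75 = 5.0625 / 40.75 = 81/652 ≈ 0.124233
(10 - 40.75)^2 / 40.75 = 945.5625 / 40.75 = 15129/652 ≈ 23.203988
(34 - 40.75)^2 / 40.75 = 45.5625 / 40.75 = 729/652 ≈ 1.118098
chi2 = 8955/163 ≈ 54.938650

54.9387


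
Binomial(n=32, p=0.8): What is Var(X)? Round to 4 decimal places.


Var = n*p*(1-p) = 32 * 0.8 * 0.2 = 5.12

5.1200


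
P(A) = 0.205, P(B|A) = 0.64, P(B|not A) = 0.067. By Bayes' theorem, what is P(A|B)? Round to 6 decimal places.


P(A|B) = P(B|A)*P(A) / P(B), P(B) = P(B|A)*P(A) + P(B|not A)*P(not A)
P(B|A)*P(A) = 0.64 * 0.205 = 0.1312
P(B|not A)*P(not A) = 0.067 * 0.795 = 0.053265
P(B) = 0.1312 + 0.053265 = 0.184465
P(A|B) = 0.1312 / 0.184465 ≈ 0.71124604

0.711246


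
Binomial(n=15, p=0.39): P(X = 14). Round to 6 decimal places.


P = C(n,k) * p^k * (1-p)^(n-k)
C(15,14) = 15
p^k = 0.39^14 ≈ 0.000001883235
(1-p)^(n-k) = 0.61^1 = 0.61
P = 15 * 0.000001883235 * 0.61 ≈ 0.000017

0.000017


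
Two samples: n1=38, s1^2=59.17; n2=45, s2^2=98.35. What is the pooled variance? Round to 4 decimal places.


sp^2 = ((n1-1)*s1^2 + (n2-1)*s2^2)/(n1+n2-2)
(n1-1)*s1^2 = 37 * 59.17 = 2189.29
(n2-1)*s2^2 = 44 * 98.35 = 4327.4
numerator = 2189.29 + 4327.4 = 6516.69
n1+n2-2 = 81
sp^2 = 6516.69 / 81 = 217223/2700 ≈ 80.452963

80.4530


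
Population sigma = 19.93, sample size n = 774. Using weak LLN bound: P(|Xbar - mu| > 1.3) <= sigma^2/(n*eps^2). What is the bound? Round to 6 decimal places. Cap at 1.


bound = min(1, sigma^2/(n*eps^2))
sigma^2 = 19.93^2 = 397.2049
n*eps^2 = 774 * 1.3^2 = 774 * 1.69 = 1308.06
sigma^2/(n*eps^2) = 397.2049 / 1308.06 ≈ 0.30365954

0.303660


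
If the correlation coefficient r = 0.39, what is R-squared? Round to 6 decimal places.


R^2 = r^2 = (0.39)^2 = 0.1521

0.152100


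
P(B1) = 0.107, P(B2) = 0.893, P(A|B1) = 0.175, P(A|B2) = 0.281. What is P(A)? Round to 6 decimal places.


P(A) = P(A|B1)*P(B1) + P(A|B2)*P(B2)
P(A|B1)*P(B1) = 0.175 * 0.107 = 0.018725
P(A|B2)*P(B2) = 0.281 * 0.893 = 0.250933
P(A) = 0.018725 + 0.250933 = 0.269658

0.269658


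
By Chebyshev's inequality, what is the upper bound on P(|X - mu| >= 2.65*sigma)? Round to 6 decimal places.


P <= 1/k^2
k^2 = 2.65^2 = 7.0225
1/k^2 = 1 / 7.0225 = 400/2809 ≈ 0.14239943

0.142399


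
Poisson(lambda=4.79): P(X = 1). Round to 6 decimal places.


P = e^(-lam) * lam^k / k!
e^(-4.79) ≈ 0.008312457
lam^k = 4.79^1 = 4.79
k! = 1! = 1
P = 0.008312457 * 4.79 / 1 ≈ 0.039817

0.039817


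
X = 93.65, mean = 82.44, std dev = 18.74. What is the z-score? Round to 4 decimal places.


z = (X - mu) / sigma
X - mu = 93.65 - 82.44 = 11.21
z = 11.21 / 18.74 = 1121/1874 ≈ 0.598186

0.5982


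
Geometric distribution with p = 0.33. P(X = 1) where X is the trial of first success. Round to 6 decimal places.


P = (1-p)^(k-1) * p
(1-p)^(k-1) = 0.67^0 = 1
P = 1 * 0.33 = 0.33

0.330000


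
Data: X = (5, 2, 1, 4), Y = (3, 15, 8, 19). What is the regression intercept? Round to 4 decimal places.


a = ybar - b*xbar, where b = sum((xi-xbar)(yi-ybar)) / sum((xi-xbar)^2)
n = 4, xbar = 12/4 = 3, ybar = 45/4 = 11.25
Sxy = sum((xi-xbar)(yi-ybar)) = -6
Sxx = sum((xi-xbar)^2) = 10
b = Sxy / Sxx = -0.6
a = 11.25 - (-0.6) * 3 = 13.05

13.0500


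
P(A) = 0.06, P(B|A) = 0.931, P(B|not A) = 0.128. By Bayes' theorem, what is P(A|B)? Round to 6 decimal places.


P(A|B) = P(B|A)*P(A) / P(B), P(B) = P(B|A)*P(A) + P(B|not A)*P(not A)
P(B|A)*P(A) = 0.931 * 0.06 = 0.05586
P(B|not A)*P(not A) = 0.128 * 0.94 = 0.12032
P(B) = 0.05586 + 0.12032 = 0.17618
P(A|B) = 0.05586 / 0.17618 = 2793/8809 ≈ 0.31706210

0.317062


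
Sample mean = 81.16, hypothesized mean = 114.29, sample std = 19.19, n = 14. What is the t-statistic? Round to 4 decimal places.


t = (xbar - mu0) / (s/sqrt(n))
xbar - mu0 = 81.16 - 114.29 = -33.13
sqrt(14) ≈ 3.74165739
s/sqrt(n) = 19.19 / 3.74165739 ≈ 5.12874323
t = -33.13 / 5.12874323 ≈ -6.459672

-6.4597


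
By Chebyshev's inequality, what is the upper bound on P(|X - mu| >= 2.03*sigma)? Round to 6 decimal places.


P <= 1/k^2
k^2 = 2.03^2 = 4.1209
1/k^2 = 1 / 4.1209 ≈ 0.24266544

0.242665


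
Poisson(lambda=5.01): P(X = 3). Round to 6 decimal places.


P = e^(-lam) * lam^k / k!
e^(-5.01) ≈ 0.006670903
lam^k = 5.01^3 = 125.751501
k! = 3! = 6
P = 0.006670903 * 125.751501 / 6 ≈ 0.139813

0.139813


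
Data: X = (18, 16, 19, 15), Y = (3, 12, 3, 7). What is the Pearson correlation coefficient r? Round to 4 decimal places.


r = sum((xi-xbar)(yi-ybar)) / sqrt(sum((xi-xbar)^2) * sum((yi-ybar)^2))
n = 4, xbar = 68/4 = 17, ybar = 25/4 = 6.25
Sxy = sum((xi-xbar)(yi-ybar)) = -17
Sxx = sum((xi-xbar)^2) = 10
Syy = sum((yi-ybar)^2) = 54.75
sqrt(Sxx*Syy) ≈ 23.398718
r = Sxy / sqrt(Sxx*Syy) = -17 / 23.398718 ≈ -0.726536

-0.7265


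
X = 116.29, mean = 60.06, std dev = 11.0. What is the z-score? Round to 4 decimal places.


z = (X - mu) / sigma
X - mu = 116.29 - 60.06 = 56.23
z = 56.23 / 11.0 = 5623/1100 ≈ 5.111818

5.1118


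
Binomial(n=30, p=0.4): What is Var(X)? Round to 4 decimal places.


Var = n*p*(1-p) = 30 * 0.4 * 0.6 = 7.2

7.2000


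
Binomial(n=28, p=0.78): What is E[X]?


E[X] = n*p = 28 * 0.78 = 21.84

21.84


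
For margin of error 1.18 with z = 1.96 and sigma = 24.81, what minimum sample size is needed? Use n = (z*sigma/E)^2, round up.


z*sigma/E = 1.96 * 24.81 / 1.18 = 121569/2950 ≈ 41.209831
(z*sigma/E)^2 ≈ 1698.250131
round up: n = 1699

1699


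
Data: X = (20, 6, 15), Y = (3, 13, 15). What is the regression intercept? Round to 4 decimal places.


a = ybar - b*xbar, where b = sum((xi-xbar)(yi-ybar)) / sum((xi-xbar)^2)
n = 3, xbar = 41/3 ≈ 13.666667, ybar = 31/3 ≈ 10.333333
Sxy = sum((xi-xbar)(yi-ybar)) = -182/3 ≈ -60.666667
Sxx = sum((xi-xbar)^2) = 302/3 ≈ 100.666667
b = Sxy / Sxx = -91/151 ≈ -0.602649
a = 10.333333 - (-0.602649) * 13.666667 = 2804/151 ≈ 18.569536

18.5695


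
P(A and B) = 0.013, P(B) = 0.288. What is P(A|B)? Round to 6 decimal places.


P(A|B) = P(A and B) / P(B) = 0.013 / 0.288 = 13/288 ≈ 0.04513889

0.045139


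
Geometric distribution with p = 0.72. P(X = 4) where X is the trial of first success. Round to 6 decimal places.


P = (1-p)^(k-1) * p
(1-p)^(k-1) = 0.28^3 = 0.021952
P = 0.021952 * 0.72 = 0.01580544

0.015805


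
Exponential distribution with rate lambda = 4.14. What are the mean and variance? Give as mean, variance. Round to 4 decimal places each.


mean = 1/lam, var = 1/lam^2
mean = 1 / 4.14 = 50/207 ≈ 0.241546
lam^2 = 4.14^2 = 17.1396
var = 1 / 17.1396 ≈ 0.058344

0.2415, 0.0583


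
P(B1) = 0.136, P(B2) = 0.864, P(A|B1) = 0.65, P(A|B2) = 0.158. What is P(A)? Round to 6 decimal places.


P(A) = P(A|B1)*P(B1) + P(A|B2)*P(B2)
P(A|B1)*P(B1) = 0.65 * 0.136 = 0.0884
P(A|B2)*P(B2) = 0.158 * 0.864 = 0.136512
P(A) = 0.0884 + 0.136512 = 0.224912

0.224912


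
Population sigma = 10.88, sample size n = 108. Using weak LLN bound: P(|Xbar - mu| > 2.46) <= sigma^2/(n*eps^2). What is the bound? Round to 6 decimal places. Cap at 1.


bound = min(1, sigma^2/(n*eps^2))
sigma^2 = 10.88^2 = 118.3744
n*eps^2 = 108 * 2.46^2 = 108 * 6.0516 = 653.5728
sigma^2/(n*eps^2) = 118.3744 / 653.5728 ≈ 0.18111892

0.181119


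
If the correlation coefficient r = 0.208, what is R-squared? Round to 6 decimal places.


R^2 = r^2 = (0.208)^2 = 0.043264

0.043264


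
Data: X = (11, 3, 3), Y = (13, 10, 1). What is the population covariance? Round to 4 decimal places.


Cov = (1/n)*sum((xi-xbar)(yi-ybar))
n = 3, xbar = 17/3 ≈ 5.666667, ybar = 24/3 = 8
sum((xi-xbar)(yi-ybar)) = 40
Cov = 40 / 3 = 40/3 ≈ 13.333333

13.3333


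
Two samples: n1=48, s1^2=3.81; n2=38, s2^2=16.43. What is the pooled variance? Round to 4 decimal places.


sp^2 = ((n1-1)*s1^2 + (n2-1)*s2^2)/(n1+n2-2)
(n1-1)*s1^2 = 47 * 3.81 = 179.07
(n2-1)*s2^2 = 37 * 16.43 = 607.91
numerator = 179.07 + 607.91 = 786.98
n1+n2-2 = 84
sp^2 = 786.98 / 84 = 39349/4200 ≈ 9.368810

9.3688
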